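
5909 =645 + 5264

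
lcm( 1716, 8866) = 53196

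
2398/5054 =1199/2527= 0.47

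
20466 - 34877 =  - 14411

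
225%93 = 39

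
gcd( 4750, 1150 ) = 50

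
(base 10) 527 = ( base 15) 252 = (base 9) 645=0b1000001111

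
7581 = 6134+1447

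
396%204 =192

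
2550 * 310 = 790500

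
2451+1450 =3901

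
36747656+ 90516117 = 127263773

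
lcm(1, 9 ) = 9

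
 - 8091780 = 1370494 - 9462274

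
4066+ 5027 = 9093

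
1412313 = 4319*327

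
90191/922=90191/922  =  97.82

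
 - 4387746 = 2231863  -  6619609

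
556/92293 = 556/92293 = 0.01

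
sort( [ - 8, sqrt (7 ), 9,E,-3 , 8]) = [-8, - 3,sqrt(7 ), E , 8,9]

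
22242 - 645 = 21597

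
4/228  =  1/57 =0.02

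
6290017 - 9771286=-3481269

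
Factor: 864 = 2^5*3^3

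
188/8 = 23 + 1/2 = 23.50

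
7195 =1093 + 6102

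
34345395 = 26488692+7856703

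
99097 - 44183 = 54914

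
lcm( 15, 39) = 195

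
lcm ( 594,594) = 594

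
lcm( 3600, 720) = 3600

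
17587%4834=3085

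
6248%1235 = 73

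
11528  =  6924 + 4604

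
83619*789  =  65975391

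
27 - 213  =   - 186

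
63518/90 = 705 +34/45 = 705.76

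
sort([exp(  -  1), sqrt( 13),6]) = [ exp(-1) , sqrt( 13),6] 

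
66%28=10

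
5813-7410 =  -1597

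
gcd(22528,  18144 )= 32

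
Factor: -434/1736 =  - 2^(- 2 ) = - 1/4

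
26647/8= 26647/8= 3330.88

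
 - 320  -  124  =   - 444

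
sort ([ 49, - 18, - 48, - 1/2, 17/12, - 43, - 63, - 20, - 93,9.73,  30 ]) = [-93, - 63, - 48, - 43, - 20, - 18,  -  1/2, 17/12,  9.73,30, 49 ] 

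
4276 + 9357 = 13633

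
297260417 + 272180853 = 569441270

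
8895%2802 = 489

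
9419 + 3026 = 12445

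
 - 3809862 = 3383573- 7193435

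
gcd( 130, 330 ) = 10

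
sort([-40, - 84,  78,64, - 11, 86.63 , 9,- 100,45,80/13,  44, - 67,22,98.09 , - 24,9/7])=[ - 100, - 84, -67, - 40,  -  24 , - 11,9/7,80/13,  9,22, 44, 45,64,78, 86.63,98.09]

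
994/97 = 10+24/97=10.25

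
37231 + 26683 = 63914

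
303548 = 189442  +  114106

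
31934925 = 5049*6325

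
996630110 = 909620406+87009704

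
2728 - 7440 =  - 4712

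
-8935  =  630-9565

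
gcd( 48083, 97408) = 1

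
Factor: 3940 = 2^2*5^1 * 197^1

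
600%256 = 88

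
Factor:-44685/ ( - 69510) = 2^( - 1 )*3^2*7^ (  -  1)=9/14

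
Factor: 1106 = 2^1*7^1*79^1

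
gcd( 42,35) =7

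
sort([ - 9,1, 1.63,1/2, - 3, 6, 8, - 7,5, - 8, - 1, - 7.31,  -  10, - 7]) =[ - 10, - 9, - 8,  -  7.31, -7, - 7, - 3, - 1, 1/2,1,1.63, 5, 6, 8]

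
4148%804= 128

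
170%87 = 83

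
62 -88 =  -26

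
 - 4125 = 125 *( - 33) 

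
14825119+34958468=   49783587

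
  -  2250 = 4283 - 6533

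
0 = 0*279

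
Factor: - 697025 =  - 5^2*7^2 * 569^1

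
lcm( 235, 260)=12220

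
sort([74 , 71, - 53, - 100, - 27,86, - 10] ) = [ - 100 , - 53 , - 27 , - 10,71, 74,86 ]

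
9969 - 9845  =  124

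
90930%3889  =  1483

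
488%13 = 7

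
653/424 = 1 + 229/424 = 1.54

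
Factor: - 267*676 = -2^2* 3^1*13^2*89^1 = - 180492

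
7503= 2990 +4513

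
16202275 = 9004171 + 7198104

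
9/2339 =9/2339  =  0.00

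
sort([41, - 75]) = [ - 75,41] 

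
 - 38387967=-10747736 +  - 27640231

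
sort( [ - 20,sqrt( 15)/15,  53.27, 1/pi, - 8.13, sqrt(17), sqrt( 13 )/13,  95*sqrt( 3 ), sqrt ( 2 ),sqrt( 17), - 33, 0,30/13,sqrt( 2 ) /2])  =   [-33,  -  20, - 8.13, 0,sqrt(15)/15, sqrt( 13)/13,  1/pi,sqrt( 2)/2, sqrt( 2), 30/13, sqrt(17), sqrt( 17),53.27, 95*sqrt( 3)]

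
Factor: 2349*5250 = 2^1 * 3^5*5^3*7^1*29^1 = 12332250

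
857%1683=857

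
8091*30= 242730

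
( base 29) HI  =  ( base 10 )511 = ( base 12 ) 367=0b111111111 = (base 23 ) M5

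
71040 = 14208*5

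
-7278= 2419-9697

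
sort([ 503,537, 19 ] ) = [ 19 , 503, 537 ]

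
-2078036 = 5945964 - 8024000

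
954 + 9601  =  10555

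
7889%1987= 1928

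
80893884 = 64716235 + 16177649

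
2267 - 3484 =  - 1217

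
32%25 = 7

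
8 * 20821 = 166568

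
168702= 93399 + 75303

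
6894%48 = 30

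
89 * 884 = 78676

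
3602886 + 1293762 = 4896648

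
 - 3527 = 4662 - 8189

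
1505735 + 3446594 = 4952329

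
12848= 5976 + 6872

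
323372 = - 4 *( - 80843)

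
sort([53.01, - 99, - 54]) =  [ - 99, - 54,53.01 ] 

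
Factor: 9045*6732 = 2^2 *3^5 * 5^1*11^1*17^1 *67^1 =60890940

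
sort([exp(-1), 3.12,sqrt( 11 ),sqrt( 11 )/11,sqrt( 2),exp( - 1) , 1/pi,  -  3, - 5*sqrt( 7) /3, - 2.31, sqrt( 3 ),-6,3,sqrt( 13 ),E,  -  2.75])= [-6, - 5*sqrt( 7 )/3, - 3, - 2.75, - 2.31, sqrt( 11)/11,1/pi, exp(- 1 ), exp(-1 ),sqrt (2),  sqrt( 3), E,3,3.12,  sqrt( 11), sqrt(13) ] 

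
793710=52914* 15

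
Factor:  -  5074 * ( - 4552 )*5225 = 120681030800=2^4*  5^2 * 11^1*19^1*43^1*59^1*569^1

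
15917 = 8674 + 7243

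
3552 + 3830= 7382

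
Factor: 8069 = 8069^1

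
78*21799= 1700322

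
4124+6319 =10443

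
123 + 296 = 419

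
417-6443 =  - 6026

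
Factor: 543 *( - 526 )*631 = -180224958=- 2^1*3^1*181^1*263^1*631^1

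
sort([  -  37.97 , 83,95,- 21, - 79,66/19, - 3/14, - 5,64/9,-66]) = [-79,- 66, - 37.97, - 21, - 5, - 3/14,66/19,64/9,83, 95 ] 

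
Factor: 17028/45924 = 3^1*11^1*89^( - 1 ) = 33/89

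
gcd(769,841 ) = 1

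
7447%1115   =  757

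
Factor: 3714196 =2^2  *19^1 * 48871^1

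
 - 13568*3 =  - 40704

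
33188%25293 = 7895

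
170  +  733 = 903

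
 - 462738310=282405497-745143807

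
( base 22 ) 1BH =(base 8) 1347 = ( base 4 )23213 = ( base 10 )743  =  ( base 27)10E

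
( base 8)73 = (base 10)59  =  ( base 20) 2J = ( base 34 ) 1P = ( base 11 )54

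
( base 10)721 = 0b1011010001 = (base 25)13l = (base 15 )331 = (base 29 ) OP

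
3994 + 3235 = 7229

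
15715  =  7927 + 7788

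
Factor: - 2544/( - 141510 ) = 8/445 = 2^3 * 5^(-1 )* 89^(- 1 )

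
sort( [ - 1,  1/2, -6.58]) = [ - 6.58 ,  -  1,  1/2 ] 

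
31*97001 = 3007031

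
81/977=81/977  =  0.08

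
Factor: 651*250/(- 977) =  - 162750/977 = -  2^1 *3^1*5^3*7^1*31^1*977^(-1)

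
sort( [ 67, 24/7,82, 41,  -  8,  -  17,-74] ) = [ - 74, - 17, - 8,24/7 , 41,  67,82]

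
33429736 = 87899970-54470234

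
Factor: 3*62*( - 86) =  - 2^2*3^1 * 31^1 * 43^1 = - 15996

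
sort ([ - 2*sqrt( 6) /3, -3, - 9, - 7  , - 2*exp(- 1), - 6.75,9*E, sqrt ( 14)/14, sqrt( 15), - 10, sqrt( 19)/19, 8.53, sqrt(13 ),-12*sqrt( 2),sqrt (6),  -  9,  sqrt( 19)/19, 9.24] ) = [ - 12* sqrt( 2 ), - 10,-9, - 9,-7 ,-6.75, - 3,-2*sqrt ( 6 )/3,-2*exp( - 1),sqrt( 19 )/19, sqrt ( 19)/19, sqrt(14)/14, sqrt(6),  sqrt( 13 ), sqrt ( 15 ), 8.53,9.24, 9*E]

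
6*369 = 2214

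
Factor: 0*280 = 0 = 0^1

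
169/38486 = 169/38486=0.00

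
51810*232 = 12019920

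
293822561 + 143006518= 436829079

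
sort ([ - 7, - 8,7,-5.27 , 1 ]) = [ - 8, - 7,-5.27,1, 7]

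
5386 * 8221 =44278306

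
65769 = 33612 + 32157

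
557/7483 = 557/7483 = 0.07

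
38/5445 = 38/5445 = 0.01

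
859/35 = 24 +19/35  =  24.54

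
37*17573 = 650201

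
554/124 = 277/62 = 4.47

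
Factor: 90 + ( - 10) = 80 = 2^4 *5^1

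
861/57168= 287/19056 = 0.02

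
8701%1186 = 399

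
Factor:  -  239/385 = - 5^( - 1)*7^( -1 )*11^ ( - 1)*239^1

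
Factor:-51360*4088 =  - 2^8*3^1 * 5^1*7^1*73^1 * 107^1 = - 209959680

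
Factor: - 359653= - 7^1*191^1 * 269^1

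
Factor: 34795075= 5^2*7^1* 198829^1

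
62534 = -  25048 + 87582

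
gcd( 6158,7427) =1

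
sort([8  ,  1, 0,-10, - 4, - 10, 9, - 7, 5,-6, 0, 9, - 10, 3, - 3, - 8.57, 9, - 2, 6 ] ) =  [ - 10,- 10,-10, - 8.57, - 7, - 6,-4,- 3,- 2, 0,0 , 1,3, 5, 6,8, 9,9, 9] 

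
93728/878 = 46864/439=106.75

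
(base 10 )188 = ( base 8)274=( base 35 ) 5D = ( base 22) 8C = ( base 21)8K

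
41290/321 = 128 + 202/321= 128.63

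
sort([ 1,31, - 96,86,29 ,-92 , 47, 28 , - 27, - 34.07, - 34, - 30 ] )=[ - 96, - 92, - 34.07,  -  34 , - 30,-27,1,28,29, 31 , 47,86]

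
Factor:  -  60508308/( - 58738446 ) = 10084718/9789741 = 2^1 * 3^( - 6 )*7^1*13^(-1)*23^1*1033^( - 1) * 31319^1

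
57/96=19/32  =  0.59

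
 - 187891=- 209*899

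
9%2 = 1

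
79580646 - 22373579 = 57207067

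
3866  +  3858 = 7724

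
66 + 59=125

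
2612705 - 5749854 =-3137149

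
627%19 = 0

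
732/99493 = 732/99493= 0.01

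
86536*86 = 7442096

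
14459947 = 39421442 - 24961495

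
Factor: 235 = 5^1 * 47^1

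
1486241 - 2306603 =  - 820362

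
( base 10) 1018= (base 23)1L6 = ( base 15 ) 47d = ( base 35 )T3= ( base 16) 3FA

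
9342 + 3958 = 13300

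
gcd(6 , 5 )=1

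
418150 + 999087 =1417237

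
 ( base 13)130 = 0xd0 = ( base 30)6S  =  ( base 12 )154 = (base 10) 208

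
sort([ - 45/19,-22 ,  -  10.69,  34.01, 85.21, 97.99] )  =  [ -22,  -  10.69, - 45/19 , 34.01,85.21,97.99]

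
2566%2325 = 241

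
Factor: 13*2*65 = 1690=   2^1*5^1*13^2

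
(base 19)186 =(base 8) 1007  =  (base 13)30c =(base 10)519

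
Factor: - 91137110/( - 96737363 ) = 2^1*5^1*19^1 *367^1 * 1307^1*96737363^ ( - 1)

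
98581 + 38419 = 137000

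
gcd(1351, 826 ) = 7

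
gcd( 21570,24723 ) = 3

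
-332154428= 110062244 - 442216672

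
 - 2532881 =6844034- 9376915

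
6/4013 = 6/4013  =  0.00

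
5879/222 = 26 + 107/222 = 26.48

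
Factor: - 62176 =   -  2^5*29^1*67^1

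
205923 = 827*249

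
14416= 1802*8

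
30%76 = 30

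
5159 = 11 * 469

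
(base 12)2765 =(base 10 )4541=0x11bd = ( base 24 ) 7l5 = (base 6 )33005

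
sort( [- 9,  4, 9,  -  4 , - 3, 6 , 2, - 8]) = [-9, - 8, -4, - 3, 2,4 , 6, 9]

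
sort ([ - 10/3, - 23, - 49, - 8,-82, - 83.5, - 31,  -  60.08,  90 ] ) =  [ - 83.5  , - 82 ,- 60.08,  -  49, - 31,-23, - 8, - 10/3 , 90]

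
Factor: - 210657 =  - 3^1*23^1*43^1*71^1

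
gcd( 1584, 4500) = 36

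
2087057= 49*42593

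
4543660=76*59785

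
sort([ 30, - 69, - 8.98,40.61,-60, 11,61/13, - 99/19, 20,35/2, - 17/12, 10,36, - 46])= [ - 69, - 60,-46, - 8.98, - 99/19, - 17/12, 61/13,10,11,  35/2, 20 , 30, 36,40.61 ] 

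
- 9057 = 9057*( - 1)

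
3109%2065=1044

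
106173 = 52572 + 53601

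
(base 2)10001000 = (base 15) 91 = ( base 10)136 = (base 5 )1021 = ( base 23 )5l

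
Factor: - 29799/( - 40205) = 63/85 = 3^2*5^(- 1)*7^1*17^ (-1)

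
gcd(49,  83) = 1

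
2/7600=1/3800 = 0.00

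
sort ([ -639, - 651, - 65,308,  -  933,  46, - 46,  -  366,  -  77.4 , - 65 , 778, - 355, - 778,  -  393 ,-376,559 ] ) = [ - 933,-778, -651,-639, - 393 , -376, - 366,-355, - 77.4 , - 65,-65, - 46,  46, 308,559,778]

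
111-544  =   - 433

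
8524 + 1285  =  9809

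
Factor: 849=3^1*283^1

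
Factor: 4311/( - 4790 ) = -9/10= -  2^(-1)*3^2*5^( - 1) 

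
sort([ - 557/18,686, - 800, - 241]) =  [ - 800, - 241, - 557/18, 686]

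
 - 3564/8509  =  -1+4945/8509 = - 0.42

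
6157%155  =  112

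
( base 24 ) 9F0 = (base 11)4190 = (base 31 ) 5NQ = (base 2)1010110101000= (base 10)5544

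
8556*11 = 94116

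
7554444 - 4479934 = 3074510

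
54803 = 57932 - 3129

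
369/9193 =369/9193 = 0.04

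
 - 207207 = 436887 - 644094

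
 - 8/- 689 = 8/689 = 0.01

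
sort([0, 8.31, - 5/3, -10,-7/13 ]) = [-10 , - 5/3,-7/13,0,8.31]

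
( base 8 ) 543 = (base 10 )355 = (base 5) 2410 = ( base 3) 111011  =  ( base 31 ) BE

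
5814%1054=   544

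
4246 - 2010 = 2236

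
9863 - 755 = 9108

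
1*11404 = 11404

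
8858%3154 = 2550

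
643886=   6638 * 97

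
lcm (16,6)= 48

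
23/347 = 23/347 = 0.07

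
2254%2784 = 2254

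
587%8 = 3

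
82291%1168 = 531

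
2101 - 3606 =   -  1505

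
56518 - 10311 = 46207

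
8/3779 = 8/3779= 0.00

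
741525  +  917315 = 1658840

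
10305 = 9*1145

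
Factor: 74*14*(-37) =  - 38332 = -  2^2*7^1 * 37^2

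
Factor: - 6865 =-5^1*1373^1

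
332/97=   3+ 41/97 = 3.42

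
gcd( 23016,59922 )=6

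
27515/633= 27515/633= 43.47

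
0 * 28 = 0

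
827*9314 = 7702678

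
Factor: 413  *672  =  2^5*3^1*7^2*59^1 = 277536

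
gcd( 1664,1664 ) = 1664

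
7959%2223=1290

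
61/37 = 61/37= 1.65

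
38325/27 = 12775/9 = 1419.44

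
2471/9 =2471/9 =274.56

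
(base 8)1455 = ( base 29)S1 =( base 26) 157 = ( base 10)813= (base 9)1103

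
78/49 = 1 + 29/49 = 1.59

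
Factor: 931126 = 2^1 * 7^1 * 66509^1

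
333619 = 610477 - 276858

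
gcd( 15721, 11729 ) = 1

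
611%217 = 177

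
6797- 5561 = 1236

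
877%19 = 3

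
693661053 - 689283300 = 4377753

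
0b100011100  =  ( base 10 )284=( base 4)10130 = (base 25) b9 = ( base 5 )2114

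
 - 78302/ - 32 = 39151/16 = 2446.94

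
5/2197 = 5/2197 =0.00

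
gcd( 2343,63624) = 33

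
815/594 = 1 + 221/594= 1.37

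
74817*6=448902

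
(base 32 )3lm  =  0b111010110110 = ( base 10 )3766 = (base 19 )a84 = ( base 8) 7266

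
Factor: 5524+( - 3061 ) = 3^1*821^1 = 2463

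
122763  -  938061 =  - 815298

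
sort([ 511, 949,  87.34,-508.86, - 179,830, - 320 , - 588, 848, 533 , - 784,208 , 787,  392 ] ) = [ - 784,-588,-508.86,-320 ,  -  179, 87.34 , 208, 392, 511, 533, 787,830 , 848,949]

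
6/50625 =2/16875=0.00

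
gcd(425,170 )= 85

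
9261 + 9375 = 18636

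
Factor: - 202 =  - 2^1  *101^1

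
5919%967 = 117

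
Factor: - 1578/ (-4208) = 2^( - 3 ) * 3^1= 3/8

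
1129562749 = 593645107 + 535917642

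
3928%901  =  324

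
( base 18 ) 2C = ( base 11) 44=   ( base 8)60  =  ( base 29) 1J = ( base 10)48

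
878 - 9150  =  -8272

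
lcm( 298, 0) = 0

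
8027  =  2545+5482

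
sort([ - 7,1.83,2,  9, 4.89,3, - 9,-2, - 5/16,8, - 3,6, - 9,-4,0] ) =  [ - 9, -9,-7, - 4,  -  3, - 2,-5/16,0 , 1.83,2, 3 , 4.89, 6, 8,9 ] 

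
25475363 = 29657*859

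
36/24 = 1 + 1/2 = 1.50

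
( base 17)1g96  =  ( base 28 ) CA8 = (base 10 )9696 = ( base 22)k0g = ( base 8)22740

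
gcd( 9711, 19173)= 249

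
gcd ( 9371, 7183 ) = 1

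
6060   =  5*1212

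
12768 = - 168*( - 76) 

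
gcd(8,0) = 8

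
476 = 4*119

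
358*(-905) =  - 323990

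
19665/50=393 + 3/10 = 393.30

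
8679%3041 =2597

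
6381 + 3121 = 9502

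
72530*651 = 47217030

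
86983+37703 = 124686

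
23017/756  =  23017/756 = 30.45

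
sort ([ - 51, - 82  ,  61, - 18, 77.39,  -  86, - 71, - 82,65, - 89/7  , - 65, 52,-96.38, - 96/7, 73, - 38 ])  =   [ -96.38, - 86, - 82,-82, - 71, - 65, - 51, - 38,  -  18,-96/7,-89/7 , 52,  61, 65,73,77.39]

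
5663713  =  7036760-1373047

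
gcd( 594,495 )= 99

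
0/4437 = 0 = 0.00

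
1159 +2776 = 3935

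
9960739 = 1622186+8338553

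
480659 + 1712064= 2192723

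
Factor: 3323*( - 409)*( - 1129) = 1534431803 = 409^1*1129^1*3323^1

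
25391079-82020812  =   - 56629733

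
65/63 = 1 + 2/63 = 1.03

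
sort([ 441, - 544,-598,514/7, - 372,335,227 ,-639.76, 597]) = [ - 639.76, - 598, - 544, -372, 514/7, 227,335,441,597]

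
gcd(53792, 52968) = 8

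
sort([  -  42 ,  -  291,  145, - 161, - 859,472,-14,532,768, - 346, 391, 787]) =[  -  859, - 346,-291, - 161, - 42, - 14,145,391,472,532,768 , 787] 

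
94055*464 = 43641520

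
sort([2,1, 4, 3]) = [1,2, 3 , 4 ]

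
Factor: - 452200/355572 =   -  950/747  =  -  2^1*3^(  -  2 )*5^2 * 19^1*83^( - 1 )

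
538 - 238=300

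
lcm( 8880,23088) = 115440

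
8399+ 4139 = 12538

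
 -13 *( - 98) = 1274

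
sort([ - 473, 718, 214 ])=[- 473, 214,718]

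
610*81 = 49410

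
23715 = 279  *85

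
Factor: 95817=3^1*19^1*41^2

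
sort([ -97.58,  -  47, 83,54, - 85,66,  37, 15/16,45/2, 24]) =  [-97.58, - 85, - 47,15/16, 45/2,  24,37, 54, 66,83]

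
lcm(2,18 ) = 18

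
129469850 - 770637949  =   - 641168099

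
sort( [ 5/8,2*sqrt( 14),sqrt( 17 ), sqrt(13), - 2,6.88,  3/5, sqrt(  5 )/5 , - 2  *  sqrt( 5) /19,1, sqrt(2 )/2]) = [ - 2, -2 * sqrt(5) /19,sqrt( 5)/5,3/5,5/8,sqrt( 2 )/2,1,sqrt(13),sqrt( 17), 6.88, 2*sqrt(14)]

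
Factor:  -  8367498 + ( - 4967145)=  - 3^2* 7^1 *211661^1 = -  13334643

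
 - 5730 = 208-5938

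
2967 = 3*989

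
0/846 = 0 = 0.00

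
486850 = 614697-127847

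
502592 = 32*15706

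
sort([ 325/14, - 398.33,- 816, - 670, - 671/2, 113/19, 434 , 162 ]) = [ - 816, - 670 ,  -  398.33, - 671/2,113/19, 325/14,162 , 434]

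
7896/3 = 2632 = 2632.00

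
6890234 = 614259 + 6275975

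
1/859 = 1/859 = 0.00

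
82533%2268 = 885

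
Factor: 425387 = 425387^1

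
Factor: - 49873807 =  - 2383^1 * 20929^1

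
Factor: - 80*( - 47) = 2^4*5^1*47^1 = 3760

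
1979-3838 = - 1859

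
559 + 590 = 1149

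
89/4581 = 89/4581 = 0.02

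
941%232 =13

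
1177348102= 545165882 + 632182220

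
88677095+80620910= 169298005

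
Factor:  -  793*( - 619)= 490867 = 13^1* 61^1 * 619^1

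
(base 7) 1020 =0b101100101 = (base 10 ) 357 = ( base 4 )11211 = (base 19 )if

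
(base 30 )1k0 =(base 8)2734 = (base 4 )113130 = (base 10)1500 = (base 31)1hc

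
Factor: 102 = 2^1*3^1*17^1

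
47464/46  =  23732/23 = 1031.83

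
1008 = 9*112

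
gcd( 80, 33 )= 1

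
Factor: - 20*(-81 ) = 2^2*3^4*5^1 = 1620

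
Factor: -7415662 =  - 2^1 * 19^2*10271^1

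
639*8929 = 5705631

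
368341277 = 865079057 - 496737780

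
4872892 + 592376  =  5465268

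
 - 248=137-385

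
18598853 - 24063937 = -5465084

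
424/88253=424/88253  =  0.00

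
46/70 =23/35 = 0.66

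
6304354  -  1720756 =4583598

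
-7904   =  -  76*104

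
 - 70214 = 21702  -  91916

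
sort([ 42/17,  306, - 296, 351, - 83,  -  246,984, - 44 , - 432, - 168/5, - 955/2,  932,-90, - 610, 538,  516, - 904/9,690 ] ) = [ - 610, - 955/2,-432, - 296, - 246,-904/9, - 90, - 83,-44, - 168/5,  42/17,306, 351,516, 538,690, 932, 984] 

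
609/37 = 609/37=16.46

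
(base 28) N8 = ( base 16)28c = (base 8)1214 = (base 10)652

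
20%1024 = 20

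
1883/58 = 1883/58 = 32.47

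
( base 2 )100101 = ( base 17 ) 23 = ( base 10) 37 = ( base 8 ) 45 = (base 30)17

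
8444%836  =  84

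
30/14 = 15/7=2.14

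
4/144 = 1/36 = 0.03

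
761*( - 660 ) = - 502260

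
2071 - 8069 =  - 5998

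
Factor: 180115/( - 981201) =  - 3^ (  -  1 )*5^1*17^1*139^(-1)*163^1*181^( - 1) = - 13855/75477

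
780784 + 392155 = 1172939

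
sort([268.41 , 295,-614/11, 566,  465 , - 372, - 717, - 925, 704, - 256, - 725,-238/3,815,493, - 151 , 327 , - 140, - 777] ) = [ - 925, - 777, - 725, - 717, - 372 ,- 256, - 151,  -  140, - 238/3, - 614/11,268.41, 295,327 , 465, 493,566,704, 815 ] 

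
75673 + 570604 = 646277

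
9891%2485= 2436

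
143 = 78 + 65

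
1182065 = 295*4007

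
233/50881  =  233/50881 =0.00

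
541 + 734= 1275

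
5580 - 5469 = 111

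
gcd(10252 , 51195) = 1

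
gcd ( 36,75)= 3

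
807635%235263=101846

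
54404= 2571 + 51833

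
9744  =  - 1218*( - 8)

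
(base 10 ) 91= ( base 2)1011011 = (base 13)70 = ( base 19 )4F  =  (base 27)3A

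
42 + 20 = 62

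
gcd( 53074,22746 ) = 7582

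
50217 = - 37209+87426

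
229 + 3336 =3565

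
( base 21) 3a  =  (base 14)53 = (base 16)49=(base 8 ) 111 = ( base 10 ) 73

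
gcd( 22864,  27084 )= 4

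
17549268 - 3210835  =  14338433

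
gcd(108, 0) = 108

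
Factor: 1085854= 2^1*7^1*11^2*641^1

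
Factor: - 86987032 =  - 2^3 * 11^1*988489^1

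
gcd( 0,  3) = 3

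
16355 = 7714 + 8641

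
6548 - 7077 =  - 529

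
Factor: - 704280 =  - 2^3*3^1* 5^1*5869^1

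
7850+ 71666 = 79516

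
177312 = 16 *11082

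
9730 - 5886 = 3844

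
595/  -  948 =-1 +353/948 = -  0.63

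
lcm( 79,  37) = 2923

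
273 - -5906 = 6179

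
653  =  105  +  548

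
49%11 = 5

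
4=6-2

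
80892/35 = 11556/5 =2311.20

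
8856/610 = 14 + 158/305 =14.52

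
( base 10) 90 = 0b1011010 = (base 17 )55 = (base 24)3i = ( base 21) 46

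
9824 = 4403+5421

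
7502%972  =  698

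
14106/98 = 143 + 46/49 = 143.94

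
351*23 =8073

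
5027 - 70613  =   - 65586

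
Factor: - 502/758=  - 251/379=- 251^1*379^ ( - 1)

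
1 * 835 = 835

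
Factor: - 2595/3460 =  - 3/4 = - 2^(  -  2)*3^1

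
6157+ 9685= 15842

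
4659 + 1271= 5930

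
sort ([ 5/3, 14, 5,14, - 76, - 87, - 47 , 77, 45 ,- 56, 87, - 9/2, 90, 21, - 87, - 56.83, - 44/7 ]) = [-87, - 87, - 76, - 56.83,-56, - 47, - 44/7, - 9/2, 5/3, 5,  14, 14,21,  45, 77,87,90]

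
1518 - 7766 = - 6248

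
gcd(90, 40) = 10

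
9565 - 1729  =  7836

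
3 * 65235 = 195705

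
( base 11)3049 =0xFCE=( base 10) 4046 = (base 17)E00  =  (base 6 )30422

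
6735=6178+557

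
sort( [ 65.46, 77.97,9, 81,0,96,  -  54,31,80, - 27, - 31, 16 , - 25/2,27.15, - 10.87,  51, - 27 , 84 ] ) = [ - 54,-31, - 27, - 27, - 25/2,-10.87, 0,9, 16,27.15, 31, 51, 65.46, 77.97,80, 81, 84, 96 ] 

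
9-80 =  - 71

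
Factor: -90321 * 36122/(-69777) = 1087525054/23259 = 2^1*3^ (-1 )*7^1 * 11^1*17^1*23^1 *7753^( - 1 ) *18061^1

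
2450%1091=268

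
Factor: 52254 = 2^1 * 3^2 * 2903^1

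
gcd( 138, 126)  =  6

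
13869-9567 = 4302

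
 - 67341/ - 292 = 67341/292 = 230.62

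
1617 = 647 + 970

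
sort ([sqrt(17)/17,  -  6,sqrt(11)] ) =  [- 6, sqrt(17)/17,sqrt(11)] 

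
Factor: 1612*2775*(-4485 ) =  - 2^2* 3^2*5^3*13^2 * 23^1*31^1*37^1 = - 20062750500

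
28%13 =2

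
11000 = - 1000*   ( - 11 )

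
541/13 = 41+8/13  =  41.62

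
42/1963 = 42/1963=0.02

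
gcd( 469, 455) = 7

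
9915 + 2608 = 12523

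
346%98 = 52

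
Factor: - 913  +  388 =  - 525 = - 3^1*5^2*7^1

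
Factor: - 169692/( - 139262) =474/389 = 2^1*3^1*79^1 * 389^ ( - 1) 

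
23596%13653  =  9943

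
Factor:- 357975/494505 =-3^(-3 )*5^1 * 11^ ( - 1) * 43^1 = - 215/297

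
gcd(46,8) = 2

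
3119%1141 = 837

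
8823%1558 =1033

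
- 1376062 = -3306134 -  - 1930072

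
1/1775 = 1/1775 = 0.00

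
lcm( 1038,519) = 1038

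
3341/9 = 371 +2/9 = 371.22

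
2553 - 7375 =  - 4822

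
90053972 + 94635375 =184689347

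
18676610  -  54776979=  -  36100369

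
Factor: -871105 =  - 5^1*174221^1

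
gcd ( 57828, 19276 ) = 19276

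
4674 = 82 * 57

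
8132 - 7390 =742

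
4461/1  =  4461 = 4461.00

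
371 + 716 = 1087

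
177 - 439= -262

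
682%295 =92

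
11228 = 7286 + 3942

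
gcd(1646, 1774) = 2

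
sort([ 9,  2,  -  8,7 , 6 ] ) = [ - 8,2 , 6 , 7, 9]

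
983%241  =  19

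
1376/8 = 172 = 172.00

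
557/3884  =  557/3884 =0.14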